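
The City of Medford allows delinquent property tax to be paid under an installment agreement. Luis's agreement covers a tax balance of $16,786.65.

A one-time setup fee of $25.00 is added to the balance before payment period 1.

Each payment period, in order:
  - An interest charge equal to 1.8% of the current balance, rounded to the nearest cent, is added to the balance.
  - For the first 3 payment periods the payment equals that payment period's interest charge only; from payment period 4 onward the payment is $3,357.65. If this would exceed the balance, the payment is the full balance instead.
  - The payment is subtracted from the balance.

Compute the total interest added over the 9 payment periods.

Payment period 1: opening $16,811.65; interest $302.61 → $17,114.26; payment $302.61; balance $16,811.65
Payment period 2: opening $16,811.65; interest $302.61 → $17,114.26; payment $302.61; balance $16,811.65
Payment period 3: opening $16,811.65; interest $302.61 → $17,114.26; payment $302.61; balance $16,811.65
Payment period 4: opening $16,811.65; interest $302.61 → $17,114.26; payment $3,357.65; balance $13,756.61
Payment period 5: opening $13,756.61; interest $247.62 → $14,004.23; payment $3,357.65; balance $10,646.58
Payment period 6: opening $10,646.58; interest $191.64 → $10,838.22; payment $3,357.65; balance $7,480.57
Payment period 7: opening $7,480.57; interest $134.65 → $7,615.22; payment $3,357.65; balance $4,257.57
Payment period 8: opening $4,257.57; interest $76.64 → $4,334.21; payment $3,357.65; balance $976.56
Payment period 9: opening $976.56; interest $17.58 → $994.14; payment $994.14; balance $0.00
Total interest: $302.61 + $302.61 + $302.61 + $302.61 + $247.62 + $191.64 + $134.65 + $76.64 + $17.58 = $1,878.57

$1,878.57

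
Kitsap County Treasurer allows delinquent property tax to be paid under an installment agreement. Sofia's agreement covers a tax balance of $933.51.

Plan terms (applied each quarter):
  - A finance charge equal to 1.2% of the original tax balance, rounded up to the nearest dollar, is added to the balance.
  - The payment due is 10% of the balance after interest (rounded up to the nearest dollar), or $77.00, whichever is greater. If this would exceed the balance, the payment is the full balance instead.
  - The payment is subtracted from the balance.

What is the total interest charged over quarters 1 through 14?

$168.00

# | Opening | Interest | Payment | End bal
1 | $933.51 | $12.00 | $95.00 | $850.51
2 | $850.51 | $12.00 | $87.00 | $775.51
3 | $775.51 | $12.00 | $79.00 | $708.51
4 | $708.51 | $12.00 | $77.00 | $643.51
5 | $643.51 | $12.00 | $77.00 | $578.51
6 | $578.51 | $12.00 | $77.00 | $513.51
7 | $513.51 | $12.00 | $77.00 | $448.51
8 | $448.51 | $12.00 | $77.00 | $383.51
9 | $383.51 | $12.00 | $77.00 | $318.51
10 | $318.51 | $12.00 | $77.00 | $253.51
11 | $253.51 | $12.00 | $77.00 | $188.51
12 | $188.51 | $12.00 | $77.00 | $123.51
13 | $123.51 | $12.00 | $77.00 | $58.51
14 | $58.51 | $12.00 | $70.51 | $0.00
Total interest: $12.00 + $12.00 + $12.00 + $12.00 + $12.00 + $12.00 + $12.00 + $12.00 + $12.00 + $12.00 + $12.00 + $12.00 + $12.00 + $12.00 = $168.00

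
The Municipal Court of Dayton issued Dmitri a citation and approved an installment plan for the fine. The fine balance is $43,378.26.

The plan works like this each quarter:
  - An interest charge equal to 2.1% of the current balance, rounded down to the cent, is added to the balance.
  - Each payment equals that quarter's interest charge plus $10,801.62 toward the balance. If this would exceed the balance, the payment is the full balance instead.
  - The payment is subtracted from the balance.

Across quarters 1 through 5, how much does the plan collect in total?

$45,664.61

Quarter 1: opening $43,378.26; interest $910.94 → $44,289.20; payment $11,712.56; balance $32,576.64
Quarter 2: opening $32,576.64; interest $684.10 → $33,260.74; payment $11,485.72; balance $21,775.02
Quarter 3: opening $21,775.02; interest $457.27 → $22,232.29; payment $11,258.89; balance $10,973.40
Quarter 4: opening $10,973.40; interest $230.44 → $11,203.84; payment $11,032.06; balance $171.78
Quarter 5: opening $171.78; interest $3.60 → $175.38; payment $175.38; balance $0.00
Total paid: $45,664.61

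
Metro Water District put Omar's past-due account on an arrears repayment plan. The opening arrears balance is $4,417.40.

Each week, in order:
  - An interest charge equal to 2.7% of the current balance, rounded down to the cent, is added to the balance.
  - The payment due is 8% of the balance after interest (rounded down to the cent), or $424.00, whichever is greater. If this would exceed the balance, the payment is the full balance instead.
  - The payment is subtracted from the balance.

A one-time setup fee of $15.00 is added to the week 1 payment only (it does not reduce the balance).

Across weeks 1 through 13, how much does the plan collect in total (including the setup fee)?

Week 1: $4,417.40 +$119.26 interest = $4,536.66; pay $424.00 (+ $15.00 fee) → $4,112.66
Week 2: $4,112.66 +$111.04 interest = $4,223.70; pay $424.00 → $3,799.70
Week 3: $3,799.70 +$102.59 interest = $3,902.29; pay $424.00 → $3,478.29
Week 4: $3,478.29 +$93.91 interest = $3,572.20; pay $424.00 → $3,148.20
Week 5: $3,148.20 +$85.00 interest = $3,233.20; pay $424.00 → $2,809.20
Week 6: $2,809.20 +$75.84 interest = $2,885.04; pay $424.00 → $2,461.04
Week 7: $2,461.04 +$66.44 interest = $2,527.48; pay $424.00 → $2,103.48
Week 8: $2,103.48 +$56.79 interest = $2,160.27; pay $424.00 → $1,736.27
Week 9: $1,736.27 +$46.87 interest = $1,783.14; pay $424.00 → $1,359.14
Week 10: $1,359.14 +$36.69 interest = $1,395.83; pay $424.00 → $971.83
Week 11: $971.83 +$26.23 interest = $998.06; pay $424.00 → $574.06
Week 12: $574.06 +$15.49 interest = $589.55; pay $424.00 → $165.55
Week 13: $165.55 +$4.46 interest = $170.01; pay $170.01 → $0.00
Total paid: $5,273.01

$5,273.01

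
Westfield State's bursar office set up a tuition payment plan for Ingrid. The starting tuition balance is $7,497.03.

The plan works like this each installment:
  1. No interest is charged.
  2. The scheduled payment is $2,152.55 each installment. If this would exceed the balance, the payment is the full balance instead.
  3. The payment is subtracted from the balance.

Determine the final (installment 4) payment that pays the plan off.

Installment 1: $7,497.03 − $2,152.55 → $5,344.48
Installment 2: $5,344.48 − $2,152.55 → $3,191.93
Installment 3: $3,191.93 − $2,152.55 → $1,039.38
Installment 4: $1,039.38 − $1,039.38 → $0.00

$1,039.38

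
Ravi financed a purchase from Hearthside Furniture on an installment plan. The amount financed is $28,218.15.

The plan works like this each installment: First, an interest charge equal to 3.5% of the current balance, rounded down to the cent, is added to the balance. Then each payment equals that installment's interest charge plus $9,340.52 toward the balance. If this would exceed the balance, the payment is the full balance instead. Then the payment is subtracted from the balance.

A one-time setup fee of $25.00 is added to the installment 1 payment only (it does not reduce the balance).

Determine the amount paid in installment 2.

Installment 1: opening $28,218.15; interest $987.63 → $29,205.78; payment $10,328.15 (+ $25.00 fee); balance $18,877.63
Installment 2: opening $18,877.63; interest $660.71 → $19,538.34; payment $10,001.23; balance $9,537.11

$10,001.23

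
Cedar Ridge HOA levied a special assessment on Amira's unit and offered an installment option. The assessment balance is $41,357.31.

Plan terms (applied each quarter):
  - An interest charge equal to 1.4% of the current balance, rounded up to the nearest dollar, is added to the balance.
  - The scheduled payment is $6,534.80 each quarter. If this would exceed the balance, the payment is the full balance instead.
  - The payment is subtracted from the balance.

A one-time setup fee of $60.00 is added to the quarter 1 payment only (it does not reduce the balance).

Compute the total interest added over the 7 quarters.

Quarter 1: $41,357.31 +$580.00 interest = $41,937.31; pay $6,534.80 (+ $60.00 fee) → $35,402.51
Quarter 2: $35,402.51 +$496.00 interest = $35,898.51; pay $6,534.80 → $29,363.71
Quarter 3: $29,363.71 +$412.00 interest = $29,775.71; pay $6,534.80 → $23,240.91
Quarter 4: $23,240.91 +$326.00 interest = $23,566.91; pay $6,534.80 → $17,032.11
Quarter 5: $17,032.11 +$239.00 interest = $17,271.11; pay $6,534.80 → $10,736.31
Quarter 6: $10,736.31 +$151.00 interest = $10,887.31; pay $6,534.80 → $4,352.51
Quarter 7: $4,352.51 +$61.00 interest = $4,413.51; pay $4,413.51 → $0.00
Total interest: $580.00 + $496.00 + $412.00 + $326.00 + $239.00 + $151.00 + $61.00 = $2,265.00

$2,265.00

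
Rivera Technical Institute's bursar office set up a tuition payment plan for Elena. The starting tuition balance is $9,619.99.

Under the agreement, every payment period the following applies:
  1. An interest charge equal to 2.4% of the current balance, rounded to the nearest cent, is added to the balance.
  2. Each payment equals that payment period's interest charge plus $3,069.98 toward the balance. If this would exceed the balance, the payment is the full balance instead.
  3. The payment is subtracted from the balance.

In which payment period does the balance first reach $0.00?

# | Opening | Interest | Payment | End bal
1 | $9,619.99 | $230.88 | $3,300.86 | $6,550.01
2 | $6,550.01 | $157.20 | $3,227.18 | $3,480.03
3 | $3,480.03 | $83.52 | $3,153.50 | $410.05
4 | $410.05 | $9.84 | $419.89 | $0.00
Balance reaches $0.00 in payment period 4.

4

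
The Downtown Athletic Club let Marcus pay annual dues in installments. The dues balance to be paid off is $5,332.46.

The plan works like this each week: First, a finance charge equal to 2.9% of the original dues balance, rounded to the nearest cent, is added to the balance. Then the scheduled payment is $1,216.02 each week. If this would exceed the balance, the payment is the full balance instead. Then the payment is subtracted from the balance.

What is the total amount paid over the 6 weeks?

Week 1: opening $5,332.46; interest $154.64 → $5,487.10; payment $1,216.02; balance $4,271.08
Week 2: opening $4,271.08; interest $154.64 → $4,425.72; payment $1,216.02; balance $3,209.70
Week 3: opening $3,209.70; interest $154.64 → $3,364.34; payment $1,216.02; balance $2,148.32
Week 4: opening $2,148.32; interest $154.64 → $2,302.96; payment $1,216.02; balance $1,086.94
Week 5: opening $1,086.94; interest $154.64 → $1,241.58; payment $1,216.02; balance $25.56
Week 6: opening $25.56; interest $154.64 → $180.20; payment $180.20; balance $0.00
Total paid: $6,260.30

$6,260.30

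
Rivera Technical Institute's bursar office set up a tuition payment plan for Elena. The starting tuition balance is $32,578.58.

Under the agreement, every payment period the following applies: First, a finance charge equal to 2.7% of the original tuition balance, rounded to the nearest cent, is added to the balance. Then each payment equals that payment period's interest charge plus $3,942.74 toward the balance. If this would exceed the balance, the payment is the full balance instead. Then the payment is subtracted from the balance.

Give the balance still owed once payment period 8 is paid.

Payment period 1: opening $32,578.58; interest $879.62 → $33,458.20; payment $4,822.36; balance $28,635.84
Payment period 2: opening $28,635.84; interest $879.62 → $29,515.46; payment $4,822.36; balance $24,693.10
Payment period 3: opening $24,693.10; interest $879.62 → $25,572.72; payment $4,822.36; balance $20,750.36
Payment period 4: opening $20,750.36; interest $879.62 → $21,629.98; payment $4,822.36; balance $16,807.62
Payment period 5: opening $16,807.62; interest $879.62 → $17,687.24; payment $4,822.36; balance $12,864.88
Payment period 6: opening $12,864.88; interest $879.62 → $13,744.50; payment $4,822.36; balance $8,922.14
Payment period 7: opening $8,922.14; interest $879.62 → $9,801.76; payment $4,822.36; balance $4,979.40
Payment period 8: opening $4,979.40; interest $879.62 → $5,859.02; payment $4,822.36; balance $1,036.66

$1,036.66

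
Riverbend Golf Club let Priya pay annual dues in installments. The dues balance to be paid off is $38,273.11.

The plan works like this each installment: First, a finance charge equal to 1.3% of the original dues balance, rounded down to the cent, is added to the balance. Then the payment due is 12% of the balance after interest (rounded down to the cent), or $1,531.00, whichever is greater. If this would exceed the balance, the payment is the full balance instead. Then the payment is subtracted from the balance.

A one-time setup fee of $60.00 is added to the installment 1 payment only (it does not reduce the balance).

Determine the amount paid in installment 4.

$3,329.02

Installment 1: opening $38,273.11; interest $497.55 → $38,770.66; payment $4,652.47 (+ $60.00 fee); balance $34,118.19
Installment 2: opening $34,118.19; interest $497.55 → $34,615.74; payment $4,153.88; balance $30,461.86
Installment 3: opening $30,461.86; interest $497.55 → $30,959.41; payment $3,715.12; balance $27,244.29
Installment 4: opening $27,244.29; interest $497.55 → $27,741.84; payment $3,329.02; balance $24,412.82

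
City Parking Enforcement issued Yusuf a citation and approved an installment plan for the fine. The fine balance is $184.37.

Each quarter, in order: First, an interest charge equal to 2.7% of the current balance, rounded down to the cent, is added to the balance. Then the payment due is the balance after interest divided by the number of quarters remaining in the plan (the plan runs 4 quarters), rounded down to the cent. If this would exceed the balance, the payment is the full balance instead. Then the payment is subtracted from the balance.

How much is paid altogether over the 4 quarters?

Quarter 1: opening $184.37; interest $4.97 → $189.34; payment $47.33; balance $142.01
Quarter 2: opening $142.01; interest $3.83 → $145.84; payment $48.61; balance $97.23
Quarter 3: opening $97.23; interest $2.62 → $99.85; payment $49.92; balance $49.93
Quarter 4: opening $49.93; interest $1.34 → $51.27; payment $51.27; balance $0.00
Total paid: $197.13

$197.13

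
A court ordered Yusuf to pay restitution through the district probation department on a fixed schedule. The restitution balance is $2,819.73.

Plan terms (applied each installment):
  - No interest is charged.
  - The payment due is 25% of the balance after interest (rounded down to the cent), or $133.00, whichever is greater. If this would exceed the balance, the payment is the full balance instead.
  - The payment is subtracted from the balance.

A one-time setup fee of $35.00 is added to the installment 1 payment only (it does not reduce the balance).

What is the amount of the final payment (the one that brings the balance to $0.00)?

$102.87

Installment 1: $2,819.73 − $704.93 (+ $35.00 fee) → $2,114.80
Installment 2: $2,114.80 − $528.70 → $1,586.10
Installment 3: $1,586.10 − $396.52 → $1,189.58
Installment 4: $1,189.58 − $297.39 → $892.19
Installment 5: $892.19 − $223.04 → $669.15
Installment 6: $669.15 − $167.28 → $501.87
Installment 7: $501.87 − $133.00 → $368.87
Installment 8: $368.87 − $133.00 → $235.87
Installment 9: $235.87 − $133.00 → $102.87
Installment 10: $102.87 − $102.87 → $0.00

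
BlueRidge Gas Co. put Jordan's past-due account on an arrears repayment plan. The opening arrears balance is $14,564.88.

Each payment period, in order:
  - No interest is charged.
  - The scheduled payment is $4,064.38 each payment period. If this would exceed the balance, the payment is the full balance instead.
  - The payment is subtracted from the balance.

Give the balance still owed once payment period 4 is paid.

Payment period 1: opening $14,564.88; payment $4,064.38; balance $10,500.50
Payment period 2: opening $10,500.50; payment $4,064.38; balance $6,436.12
Payment period 3: opening $6,436.12; payment $4,064.38; balance $2,371.74
Payment period 4: opening $2,371.74; payment $2,371.74; balance $0.00

$0.00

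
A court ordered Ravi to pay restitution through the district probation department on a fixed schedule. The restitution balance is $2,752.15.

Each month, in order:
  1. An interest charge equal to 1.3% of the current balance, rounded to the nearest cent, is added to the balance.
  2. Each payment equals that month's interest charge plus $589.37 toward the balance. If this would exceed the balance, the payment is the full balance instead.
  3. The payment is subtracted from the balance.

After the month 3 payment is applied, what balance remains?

$984.04

# | Opening | Interest | Payment | End bal
1 | $2,752.15 | $35.78 | $625.15 | $2,162.78
2 | $2,162.78 | $28.12 | $617.49 | $1,573.41
3 | $1,573.41 | $20.45 | $609.82 | $984.04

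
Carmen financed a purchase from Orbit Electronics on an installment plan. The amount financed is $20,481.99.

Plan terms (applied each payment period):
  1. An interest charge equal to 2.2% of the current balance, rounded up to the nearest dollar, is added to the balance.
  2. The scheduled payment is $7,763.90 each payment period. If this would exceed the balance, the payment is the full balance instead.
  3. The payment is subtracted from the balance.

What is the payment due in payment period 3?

# | Opening | Interest | Payment | End bal
1 | $20,481.99 | $451.00 | $7,763.90 | $13,169.09
2 | $13,169.09 | $290.00 | $7,763.90 | $5,695.19
3 | $5,695.19 | $126.00 | $5,821.19 | $0.00

$5,821.19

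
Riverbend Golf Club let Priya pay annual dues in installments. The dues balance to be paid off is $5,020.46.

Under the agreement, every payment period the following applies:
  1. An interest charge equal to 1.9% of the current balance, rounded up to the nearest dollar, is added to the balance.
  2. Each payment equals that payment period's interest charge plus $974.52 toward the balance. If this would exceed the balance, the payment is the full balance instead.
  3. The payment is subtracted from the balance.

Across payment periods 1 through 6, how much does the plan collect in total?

Payment period 1: opening $5,020.46; interest $96.00 → $5,116.46; payment $1,070.52; balance $4,045.94
Payment period 2: opening $4,045.94; interest $77.00 → $4,122.94; payment $1,051.52; balance $3,071.42
Payment period 3: opening $3,071.42; interest $59.00 → $3,130.42; payment $1,033.52; balance $2,096.90
Payment period 4: opening $2,096.90; interest $40.00 → $2,136.90; payment $1,014.52; balance $1,122.38
Payment period 5: opening $1,122.38; interest $22.00 → $1,144.38; payment $996.52; balance $147.86
Payment period 6: opening $147.86; interest $3.00 → $150.86; payment $150.86; balance $0.00
Total paid: $5,317.46

$5,317.46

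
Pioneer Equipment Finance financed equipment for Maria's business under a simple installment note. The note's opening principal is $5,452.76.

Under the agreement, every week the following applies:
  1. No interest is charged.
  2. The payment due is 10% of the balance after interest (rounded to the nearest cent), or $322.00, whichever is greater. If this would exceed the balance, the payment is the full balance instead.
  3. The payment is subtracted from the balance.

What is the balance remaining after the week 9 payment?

Week 1: opening $5,452.76; payment $545.28; balance $4,907.48
Week 2: opening $4,907.48; payment $490.75; balance $4,416.73
Week 3: opening $4,416.73; payment $441.67; balance $3,975.06
Week 4: opening $3,975.06; payment $397.51; balance $3,577.55
Week 5: opening $3,577.55; payment $357.76; balance $3,219.79
Week 6: opening $3,219.79; payment $322.00; balance $2,897.79
Week 7: opening $2,897.79; payment $322.00; balance $2,575.79
Week 8: opening $2,575.79; payment $322.00; balance $2,253.79
Week 9: opening $2,253.79; payment $322.00; balance $1,931.79

$1,931.79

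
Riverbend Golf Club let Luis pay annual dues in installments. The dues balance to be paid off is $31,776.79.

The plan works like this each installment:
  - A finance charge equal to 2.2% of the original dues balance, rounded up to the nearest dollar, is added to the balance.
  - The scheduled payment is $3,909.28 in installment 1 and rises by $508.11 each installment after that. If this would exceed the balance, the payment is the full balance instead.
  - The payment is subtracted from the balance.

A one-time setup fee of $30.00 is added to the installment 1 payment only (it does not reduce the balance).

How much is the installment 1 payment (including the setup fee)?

Installment 1: $31,776.79 +$700.00 interest = $32,476.79; pay $3,909.28 (+ $30.00 fee) → $28,567.51

$3,939.28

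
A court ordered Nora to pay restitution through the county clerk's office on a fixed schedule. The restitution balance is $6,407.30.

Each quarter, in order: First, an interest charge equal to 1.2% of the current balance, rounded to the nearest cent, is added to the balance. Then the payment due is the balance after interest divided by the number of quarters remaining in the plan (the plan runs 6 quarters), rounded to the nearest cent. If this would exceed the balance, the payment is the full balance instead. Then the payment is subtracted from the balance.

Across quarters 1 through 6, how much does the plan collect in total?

# | Opening | Interest | Payment | End bal
1 | $6,407.30 | $76.89 | $1,080.70 | $5,403.49
2 | $5,403.49 | $64.84 | $1,093.67 | $4,374.66
3 | $4,374.66 | $52.50 | $1,106.79 | $3,320.37
4 | $3,320.37 | $39.84 | $1,120.07 | $2,240.14
5 | $2,240.14 | $26.88 | $1,133.51 | $1,133.51
6 | $1,133.51 | $13.60 | $1,147.11 | $0.00
Total paid: $6,681.85

$6,681.85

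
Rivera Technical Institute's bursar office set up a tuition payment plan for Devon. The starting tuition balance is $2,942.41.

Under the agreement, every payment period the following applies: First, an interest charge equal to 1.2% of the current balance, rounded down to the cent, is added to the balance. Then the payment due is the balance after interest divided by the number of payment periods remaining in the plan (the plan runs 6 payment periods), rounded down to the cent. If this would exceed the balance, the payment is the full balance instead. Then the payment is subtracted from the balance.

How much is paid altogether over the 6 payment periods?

Payment period 1: $2,942.41 +$35.30 interest = $2,977.71; pay $496.28 → $2,481.43
Payment period 2: $2,481.43 +$29.77 interest = $2,511.20; pay $502.24 → $2,008.96
Payment period 3: $2,008.96 +$24.10 interest = $2,033.06; pay $508.26 → $1,524.80
Payment period 4: $1,524.80 +$18.29 interest = $1,543.09; pay $514.36 → $1,028.73
Payment period 5: $1,028.73 +$12.34 interest = $1,041.07; pay $520.53 → $520.54
Payment period 6: $520.54 +$6.24 interest = $526.78; pay $526.78 → $0.00
Total paid: $3,068.45

$3,068.45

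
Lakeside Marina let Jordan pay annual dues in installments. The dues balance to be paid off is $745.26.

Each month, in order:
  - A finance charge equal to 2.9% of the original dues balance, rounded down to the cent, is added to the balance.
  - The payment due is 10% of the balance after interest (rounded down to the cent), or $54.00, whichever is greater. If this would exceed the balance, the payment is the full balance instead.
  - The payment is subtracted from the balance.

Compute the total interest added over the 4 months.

Month 1: opening $745.26; interest $21.61 → $766.87; payment $76.68; balance $690.19
Month 2: opening $690.19; interest $21.61 → $711.80; payment $71.18; balance $640.62
Month 3: opening $640.62; interest $21.61 → $662.23; payment $66.22; balance $596.01
Month 4: opening $596.01; interest $21.61 → $617.62; payment $61.76; balance $555.86
Total interest: $21.61 + $21.61 + $21.61 + $21.61 = $86.44

$86.44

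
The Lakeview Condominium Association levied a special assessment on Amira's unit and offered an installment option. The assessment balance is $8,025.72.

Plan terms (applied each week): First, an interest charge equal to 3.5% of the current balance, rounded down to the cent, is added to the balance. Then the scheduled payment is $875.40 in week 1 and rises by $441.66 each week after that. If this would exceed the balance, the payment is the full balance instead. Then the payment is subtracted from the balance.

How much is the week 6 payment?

$273.04

Week 1: opening $8,025.72; interest $280.90 → $8,306.62; payment $875.40; balance $7,431.22
Week 2: opening $7,431.22; interest $260.09 → $7,691.31; payment $1,317.06; balance $6,374.25
Week 3: opening $6,374.25; interest $223.09 → $6,597.34; payment $1,758.72; balance $4,838.62
Week 4: opening $4,838.62; interest $169.35 → $5,007.97; payment $2,200.38; balance $2,807.59
Week 5: opening $2,807.59; interest $98.26 → $2,905.85; payment $2,642.04; balance $263.81
Week 6: opening $263.81; interest $9.23 → $273.04; payment $273.04; balance $0.00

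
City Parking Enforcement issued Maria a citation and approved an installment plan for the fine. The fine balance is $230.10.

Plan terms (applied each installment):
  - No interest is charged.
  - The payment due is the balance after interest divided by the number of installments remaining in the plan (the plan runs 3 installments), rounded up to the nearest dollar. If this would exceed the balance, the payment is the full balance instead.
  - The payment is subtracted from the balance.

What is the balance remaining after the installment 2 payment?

Installment 1: $230.10 − $77.00 → $153.10
Installment 2: $153.10 − $77.00 → $76.10

$76.10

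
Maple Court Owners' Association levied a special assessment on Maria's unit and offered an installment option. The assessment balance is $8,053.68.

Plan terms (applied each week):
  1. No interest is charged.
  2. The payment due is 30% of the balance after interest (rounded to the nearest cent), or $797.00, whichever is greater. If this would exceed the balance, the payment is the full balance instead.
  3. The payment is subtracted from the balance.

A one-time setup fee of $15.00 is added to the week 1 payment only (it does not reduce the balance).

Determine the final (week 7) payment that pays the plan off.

$339.69

# | Opening | Payment | Fee | End bal
1 | $8,053.68 | $2,416.10 | $15.00 | $5,637.58
2 | $5,637.58 | $1,691.27 | — | $3,946.31
3 | $3,946.31 | $1,183.89 | — | $2,762.42
4 | $2,762.42 | $828.73 | — | $1,933.69
5 | $1,933.69 | $797.00 | — | $1,136.69
6 | $1,136.69 | $797.00 | — | $339.69
7 | $339.69 | $339.69 | — | $0.00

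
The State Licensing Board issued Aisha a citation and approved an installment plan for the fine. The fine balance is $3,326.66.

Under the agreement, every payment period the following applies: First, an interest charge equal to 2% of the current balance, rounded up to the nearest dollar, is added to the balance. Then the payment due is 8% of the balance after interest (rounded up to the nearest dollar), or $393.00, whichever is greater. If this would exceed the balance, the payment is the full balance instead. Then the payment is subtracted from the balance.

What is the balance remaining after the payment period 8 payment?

# | Opening | Interest | Payment | End bal
1 | $3,326.66 | $67.00 | $393.00 | $3,000.66
2 | $3,000.66 | $61.00 | $393.00 | $2,668.66
3 | $2,668.66 | $54.00 | $393.00 | $2,329.66
4 | $2,329.66 | $47.00 | $393.00 | $1,983.66
5 | $1,983.66 | $40.00 | $393.00 | $1,630.66
6 | $1,630.66 | $33.00 | $393.00 | $1,270.66
7 | $1,270.66 | $26.00 | $393.00 | $903.66
8 | $903.66 | $19.00 | $393.00 | $529.66

$529.66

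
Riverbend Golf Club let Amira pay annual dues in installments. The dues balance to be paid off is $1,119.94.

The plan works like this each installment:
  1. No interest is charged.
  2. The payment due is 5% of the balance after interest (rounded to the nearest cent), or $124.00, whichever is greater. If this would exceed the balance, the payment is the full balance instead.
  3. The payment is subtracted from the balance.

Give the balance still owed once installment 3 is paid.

# | Opening | Payment | End bal
1 | $1,119.94 | $124.00 | $995.94
2 | $995.94 | $124.00 | $871.94
3 | $871.94 | $124.00 | $747.94

$747.94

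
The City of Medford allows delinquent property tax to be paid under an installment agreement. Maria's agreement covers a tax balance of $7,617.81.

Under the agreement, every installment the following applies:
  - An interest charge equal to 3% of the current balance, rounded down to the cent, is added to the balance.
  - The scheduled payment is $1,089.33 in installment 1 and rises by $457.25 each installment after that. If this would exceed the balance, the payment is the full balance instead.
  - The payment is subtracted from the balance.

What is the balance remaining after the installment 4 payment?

Installment 1: $7,617.81 +$228.53 interest = $7,846.34; pay $1,089.33 → $6,757.01
Installment 2: $6,757.01 +$202.71 interest = $6,959.72; pay $1,546.58 → $5,413.14
Installment 3: $5,413.14 +$162.39 interest = $5,575.53; pay $2,003.83 → $3,571.70
Installment 4: $3,571.70 +$107.15 interest = $3,678.85; pay $2,461.08 → $1,217.77

$1,217.77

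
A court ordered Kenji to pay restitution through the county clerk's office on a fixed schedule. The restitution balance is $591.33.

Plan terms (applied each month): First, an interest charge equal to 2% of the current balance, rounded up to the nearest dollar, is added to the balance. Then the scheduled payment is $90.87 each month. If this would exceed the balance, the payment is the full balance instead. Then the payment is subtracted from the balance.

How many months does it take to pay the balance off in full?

8

Month 1: opening $591.33; interest $12.00 → $603.33; payment $90.87; balance $512.46
Month 2: opening $512.46; interest $11.00 → $523.46; payment $90.87; balance $432.59
Month 3: opening $432.59; interest $9.00 → $441.59; payment $90.87; balance $350.72
Month 4: opening $350.72; interest $8.00 → $358.72; payment $90.87; balance $267.85
Month 5: opening $267.85; interest $6.00 → $273.85; payment $90.87; balance $182.98
Month 6: opening $182.98; interest $4.00 → $186.98; payment $90.87; balance $96.11
Month 7: opening $96.11; interest $2.00 → $98.11; payment $90.87; balance $7.24
Month 8: opening $7.24; interest $1.00 → $8.24; payment $8.24; balance $0.00
Balance reaches $0.00 in month 8.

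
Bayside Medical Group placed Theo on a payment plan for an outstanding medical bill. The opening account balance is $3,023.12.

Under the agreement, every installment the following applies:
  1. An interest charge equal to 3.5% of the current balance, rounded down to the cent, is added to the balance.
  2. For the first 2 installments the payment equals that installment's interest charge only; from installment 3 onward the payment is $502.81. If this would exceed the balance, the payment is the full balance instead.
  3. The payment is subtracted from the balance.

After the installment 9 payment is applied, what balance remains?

# | Opening | Interest | Payment | End bal
1 | $3,023.12 | $105.80 | $105.80 | $3,023.12
2 | $3,023.12 | $105.80 | $105.80 | $3,023.12
3 | $3,023.12 | $105.80 | $502.81 | $2,626.11
4 | $2,626.11 | $91.91 | $502.81 | $2,215.21
5 | $2,215.21 | $77.53 | $502.81 | $1,789.93
6 | $1,789.93 | $62.64 | $502.81 | $1,349.76
7 | $1,349.76 | $47.24 | $502.81 | $894.19
8 | $894.19 | $31.29 | $502.81 | $422.67
9 | $422.67 | $14.79 | $437.46 | $0.00

$0.00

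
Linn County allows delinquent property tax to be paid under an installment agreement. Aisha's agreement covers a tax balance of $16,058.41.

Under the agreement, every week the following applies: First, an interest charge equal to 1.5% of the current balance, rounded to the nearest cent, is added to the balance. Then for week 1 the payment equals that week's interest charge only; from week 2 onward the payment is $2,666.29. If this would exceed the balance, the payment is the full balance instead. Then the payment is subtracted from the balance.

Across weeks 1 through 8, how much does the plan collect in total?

$17,202.04

Week 1: opening $16,058.41; interest $240.88 → $16,299.29; payment $240.88; balance $16,058.41
Week 2: opening $16,058.41; interest $240.88 → $16,299.29; payment $2,666.29; balance $13,633.00
Week 3: opening $13,633.00; interest $204.50 → $13,837.50; payment $2,666.29; balance $11,171.21
Week 4: opening $11,171.21; interest $167.57 → $11,338.78; payment $2,666.29; balance $8,672.49
Week 5: opening $8,672.49; interest $130.09 → $8,802.58; payment $2,666.29; balance $6,136.29
Week 6: opening $6,136.29; interest $92.04 → $6,228.33; payment $2,666.29; balance $3,562.04
Week 7: opening $3,562.04; interest $53.43 → $3,615.47; payment $2,666.29; balance $949.18
Week 8: opening $949.18; interest $14.24 → $963.42; payment $963.42; balance $0.00
Total paid: $17,202.04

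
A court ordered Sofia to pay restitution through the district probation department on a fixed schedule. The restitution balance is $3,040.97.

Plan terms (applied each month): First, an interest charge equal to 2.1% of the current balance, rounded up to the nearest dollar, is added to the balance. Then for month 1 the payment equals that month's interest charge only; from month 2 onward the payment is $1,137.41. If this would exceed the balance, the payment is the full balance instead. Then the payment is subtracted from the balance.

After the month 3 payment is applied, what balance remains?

Month 1: $3,040.97 +$64.00 interest = $3,104.97; pay $64.00 → $3,040.97
Month 2: $3,040.97 +$64.00 interest = $3,104.97; pay $1,137.41 → $1,967.56
Month 3: $1,967.56 +$42.00 interest = $2,009.56; pay $1,137.41 → $872.15

$872.15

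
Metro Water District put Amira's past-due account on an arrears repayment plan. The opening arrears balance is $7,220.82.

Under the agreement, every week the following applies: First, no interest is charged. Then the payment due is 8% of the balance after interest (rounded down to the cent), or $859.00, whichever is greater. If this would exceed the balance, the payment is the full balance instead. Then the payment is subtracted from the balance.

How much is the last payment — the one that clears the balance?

$348.82

Week 1: opening $7,220.82; payment $859.00; balance $6,361.82
Week 2: opening $6,361.82; payment $859.00; balance $5,502.82
Week 3: opening $5,502.82; payment $859.00; balance $4,643.82
Week 4: opening $4,643.82; payment $859.00; balance $3,784.82
Week 5: opening $3,784.82; payment $859.00; balance $2,925.82
Week 6: opening $2,925.82; payment $859.00; balance $2,066.82
Week 7: opening $2,066.82; payment $859.00; balance $1,207.82
Week 8: opening $1,207.82; payment $859.00; balance $348.82
Week 9: opening $348.82; payment $348.82; balance $0.00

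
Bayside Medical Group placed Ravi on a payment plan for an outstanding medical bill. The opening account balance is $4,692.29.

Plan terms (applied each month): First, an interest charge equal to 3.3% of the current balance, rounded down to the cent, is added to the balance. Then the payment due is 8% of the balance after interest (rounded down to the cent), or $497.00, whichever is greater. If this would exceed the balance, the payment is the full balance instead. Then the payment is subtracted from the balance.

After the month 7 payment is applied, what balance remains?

Month 1: $4,692.29 +$154.84 interest = $4,847.13; pay $497.00 → $4,350.13
Month 2: $4,350.13 +$143.55 interest = $4,493.68; pay $497.00 → $3,996.68
Month 3: $3,996.68 +$131.89 interest = $4,128.57; pay $497.00 → $3,631.57
Month 4: $3,631.57 +$119.84 interest = $3,751.41; pay $497.00 → $3,254.41
Month 5: $3,254.41 +$107.39 interest = $3,361.80; pay $497.00 → $2,864.80
Month 6: $2,864.80 +$94.53 interest = $2,959.33; pay $497.00 → $2,462.33
Month 7: $2,462.33 +$81.25 interest = $2,543.58; pay $497.00 → $2,046.58

$2,046.58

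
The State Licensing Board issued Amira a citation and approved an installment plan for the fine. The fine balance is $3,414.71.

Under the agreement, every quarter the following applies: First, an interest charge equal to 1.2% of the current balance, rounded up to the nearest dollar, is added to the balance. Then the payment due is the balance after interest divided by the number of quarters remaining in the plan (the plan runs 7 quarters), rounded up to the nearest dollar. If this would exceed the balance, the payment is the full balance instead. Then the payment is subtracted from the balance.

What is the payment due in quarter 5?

Quarter 1: $3,414.71 +$41.00 interest = $3,455.71; pay $494.00 → $2,961.71
Quarter 2: $2,961.71 +$36.00 interest = $2,997.71; pay $500.00 → $2,497.71
Quarter 3: $2,497.71 +$30.00 interest = $2,527.71; pay $506.00 → $2,021.71
Quarter 4: $2,021.71 +$25.00 interest = $2,046.71; pay $512.00 → $1,534.71
Quarter 5: $1,534.71 +$19.00 interest = $1,553.71; pay $518.00 → $1,035.71

$518.00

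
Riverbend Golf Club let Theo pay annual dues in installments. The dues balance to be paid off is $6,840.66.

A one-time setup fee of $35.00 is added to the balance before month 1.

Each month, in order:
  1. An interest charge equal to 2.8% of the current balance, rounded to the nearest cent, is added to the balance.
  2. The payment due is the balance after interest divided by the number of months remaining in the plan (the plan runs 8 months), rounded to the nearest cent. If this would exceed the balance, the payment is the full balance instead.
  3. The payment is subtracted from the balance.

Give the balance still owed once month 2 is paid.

$5,449.57

# | Opening | Interest | Payment | End bal
1 | $6,875.66 | $192.52 | $883.52 | $6,184.66
2 | $6,184.66 | $173.17 | $908.26 | $5,449.57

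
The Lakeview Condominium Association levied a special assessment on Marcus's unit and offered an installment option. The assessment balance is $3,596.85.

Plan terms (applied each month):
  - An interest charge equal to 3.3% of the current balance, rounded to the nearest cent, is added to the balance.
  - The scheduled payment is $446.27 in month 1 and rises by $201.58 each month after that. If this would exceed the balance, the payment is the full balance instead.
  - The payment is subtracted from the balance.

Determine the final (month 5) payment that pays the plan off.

$1,016.43

Month 1: $3,596.85 +$118.70 interest = $3,715.55; pay $446.27 → $3,269.28
Month 2: $3,269.28 +$107.89 interest = $3,377.17; pay $647.85 → $2,729.32
Month 3: $2,729.32 +$90.07 interest = $2,819.39; pay $849.43 → $1,969.96
Month 4: $1,969.96 +$65.01 interest = $2,034.97; pay $1,051.01 → $983.96
Month 5: $983.96 +$32.47 interest = $1,016.43; pay $1,016.43 → $0.00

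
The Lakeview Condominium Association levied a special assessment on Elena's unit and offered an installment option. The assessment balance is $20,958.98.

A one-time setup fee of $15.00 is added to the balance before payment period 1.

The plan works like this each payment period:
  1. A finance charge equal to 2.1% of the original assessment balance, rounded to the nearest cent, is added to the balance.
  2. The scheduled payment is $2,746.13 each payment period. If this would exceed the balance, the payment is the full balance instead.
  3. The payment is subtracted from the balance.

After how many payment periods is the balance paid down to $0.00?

Payment period 1: opening $20,973.98; interest $440.14 → $21,414.12; payment $2,746.13; balance $18,667.99
Payment period 2: opening $18,667.99; interest $440.14 → $19,108.13; payment $2,746.13; balance $16,362.00
Payment period 3: opening $16,362.00; interest $440.14 → $16,802.14; payment $2,746.13; balance $14,056.01
Payment period 4: opening $14,056.01; interest $440.14 → $14,496.15; payment $2,746.13; balance $11,750.02
Payment period 5: opening $11,750.02; interest $440.14 → $12,190.16; payment $2,746.13; balance $9,444.03
Payment period 6: opening $9,444.03; interest $440.14 → $9,884.17; payment $2,746.13; balance $7,138.04
Payment period 7: opening $7,138.04; interest $440.14 → $7,578.18; payment $2,746.13; balance $4,832.05
Payment period 8: opening $4,832.05; interest $440.14 → $5,272.19; payment $2,746.13; balance $2,526.06
Payment period 9: opening $2,526.06; interest $440.14 → $2,966.20; payment $2,746.13; balance $220.07
Payment period 10: opening $220.07; interest $440.14 → $660.21; payment $660.21; balance $0.00
Balance reaches $0.00 in payment period 10.

10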